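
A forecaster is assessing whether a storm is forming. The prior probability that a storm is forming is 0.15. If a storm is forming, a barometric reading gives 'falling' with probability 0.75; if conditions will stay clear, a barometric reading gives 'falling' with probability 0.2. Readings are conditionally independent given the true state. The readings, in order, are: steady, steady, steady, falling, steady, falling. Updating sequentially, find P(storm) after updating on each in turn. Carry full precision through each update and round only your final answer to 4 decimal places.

Each posterior becomes the prior for the next update.
After 'steady': P(storm) = 0.25·0.1500 / (0.25·0.1500 + 0.8·0.8500) ≈ 0.0523
After 'steady': P(storm) = 0.25·0.0523 / (0.25·0.0523 + 0.8·0.9477) ≈ 0.0169
After 'steady': P(storm) = 0.25·0.0169 / (0.25·0.0169 + 0.8·0.9831) ≈ 0.0054
After 'falling': P(storm) = 0.75·0.0054 / (0.75·0.0054 + 0.2·0.9946) ≈ 0.0198
After 'steady': P(storm) = 0.25·0.0198 / (0.25·0.0198 + 0.8·0.9802) ≈ 0.0063
After 'falling': P(storm) = 0.75·0.0063 / (0.75·0.0063 + 0.2·0.9937) ≈ 0.0231

0.0231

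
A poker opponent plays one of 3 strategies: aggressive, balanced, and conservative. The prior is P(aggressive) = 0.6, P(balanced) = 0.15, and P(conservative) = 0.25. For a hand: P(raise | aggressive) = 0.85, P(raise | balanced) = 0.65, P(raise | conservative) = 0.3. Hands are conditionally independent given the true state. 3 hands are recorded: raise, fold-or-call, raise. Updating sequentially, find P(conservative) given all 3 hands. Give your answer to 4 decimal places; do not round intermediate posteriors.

After 'raise': normaliser = 0.85·0.6000 + 0.65·0.1500 + 0.3·0.2500; P(aggressive) ≈ 0.7473, P(balanced) ≈ 0.1429, P(conservative) ≈ 0.1099
After 'fold-or-call': normaliser = 0.15·0.7473 + 0.35·0.1429 + 0.7·0.1099; P(aggressive) ≈ 0.4690, P(balanced) ≈ 0.2092, P(conservative) ≈ 0.3218
After 'raise': normaliser = 0.85·0.4690 + 0.65·0.2092 + 0.3·0.3218; P(aggressive) ≈ 0.6316, P(balanced) ≈ 0.2154, P(conservative) ≈ 0.1530

0.1530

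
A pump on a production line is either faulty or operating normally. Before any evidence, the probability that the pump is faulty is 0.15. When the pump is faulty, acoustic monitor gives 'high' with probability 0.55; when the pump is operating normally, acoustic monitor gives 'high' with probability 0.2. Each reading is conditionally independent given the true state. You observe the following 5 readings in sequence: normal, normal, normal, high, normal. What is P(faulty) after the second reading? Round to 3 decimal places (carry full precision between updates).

After 'normal': P(faulty) = 0.45·0.1500 / (0.45·0.1500 + 0.8·0.8500) ≈ 0.0903
After 'normal': P(faulty) = 0.45·0.0903 / (0.45·0.0903 + 0.8·0.9097) ≈ 0.0529

0.053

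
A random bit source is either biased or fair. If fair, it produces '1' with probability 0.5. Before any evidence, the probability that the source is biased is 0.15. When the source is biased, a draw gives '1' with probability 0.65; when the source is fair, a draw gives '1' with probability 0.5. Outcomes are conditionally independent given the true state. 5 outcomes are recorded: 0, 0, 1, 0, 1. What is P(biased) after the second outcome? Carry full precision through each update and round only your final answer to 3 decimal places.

0.080

Apply Bayes' rule sequentially, carrying P(biased) forward.
After '0': P(biased) = 0.35·0.1500 / (0.35·0.1500 + 0.5·0.8500) ≈ 0.1099
After '0': P(biased) = 0.35·0.1099 / (0.35·0.1099 + 0.5·0.8901) ≈ 0.0796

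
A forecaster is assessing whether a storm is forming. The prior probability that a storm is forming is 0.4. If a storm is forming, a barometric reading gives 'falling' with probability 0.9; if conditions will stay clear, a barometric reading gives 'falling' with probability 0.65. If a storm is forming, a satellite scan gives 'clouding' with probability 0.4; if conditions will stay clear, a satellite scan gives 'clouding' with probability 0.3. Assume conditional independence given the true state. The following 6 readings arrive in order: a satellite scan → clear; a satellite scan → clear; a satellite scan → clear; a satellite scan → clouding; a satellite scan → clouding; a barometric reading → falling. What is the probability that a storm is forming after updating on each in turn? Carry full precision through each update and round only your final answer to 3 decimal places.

After a satellite scan='clear': P(storm) = 0.6·0.4000 / (0.6·0.4000 + 0.7·0.6000) ≈ 0.3636
After a satellite scan='clear': P(storm) = 0.6·0.3636 / (0.6·0.3636 + 0.7·0.6364) ≈ 0.3288
After a satellite scan='clear': P(storm) = 0.6·0.3288 / (0.6·0.3288 + 0.7·0.6712) ≈ 0.2957
After a satellite scan='clouding': P(storm) = 0.4·0.2957 / (0.4·0.2957 + 0.3·0.7043) ≈ 0.3589
After a satellite scan='clouding': P(storm) = 0.4·0.3589 / (0.4·0.3589 + 0.3·0.6411) ≈ 0.4274
After a barometric reading='falling': P(storm) = 0.9·0.4274 / (0.9·0.4274 + 0.65·0.5726) ≈ 0.5082

0.508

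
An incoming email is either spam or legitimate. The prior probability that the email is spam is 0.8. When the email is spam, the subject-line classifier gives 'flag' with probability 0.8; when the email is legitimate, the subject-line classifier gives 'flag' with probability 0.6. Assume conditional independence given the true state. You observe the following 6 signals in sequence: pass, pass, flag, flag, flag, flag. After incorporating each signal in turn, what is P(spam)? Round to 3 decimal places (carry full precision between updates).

0.760

After 'pass': P(spam) = 0.2·0.8000 / (0.2·0.8000 + 0.4·0.2000) ≈ 0.6667
After 'pass': P(spam) = 0.2·0.6667 / (0.2·0.6667 + 0.4·0.3333) ≈ 0.5000
After 'flag': P(spam) = 0.8·0.5000 / (0.8·0.5000 + 0.6·0.5000) ≈ 0.5714
After 'flag': P(spam) = 0.8·0.5714 / (0.8·0.5714 + 0.6·0.4286) ≈ 0.6400
After 'flag': P(spam) = 0.8·0.6400 / (0.8·0.6400 + 0.6·0.3600) ≈ 0.7033
After 'flag': P(spam) = 0.8·0.7033 / (0.8·0.7033 + 0.6·0.2967) ≈ 0.7596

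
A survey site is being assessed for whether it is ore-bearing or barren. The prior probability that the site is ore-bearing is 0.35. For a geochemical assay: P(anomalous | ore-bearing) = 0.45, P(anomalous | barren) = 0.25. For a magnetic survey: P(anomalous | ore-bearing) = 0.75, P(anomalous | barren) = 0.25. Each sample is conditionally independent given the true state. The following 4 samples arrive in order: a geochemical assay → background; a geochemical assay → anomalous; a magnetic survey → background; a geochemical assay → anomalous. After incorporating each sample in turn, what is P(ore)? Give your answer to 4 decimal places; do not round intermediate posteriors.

Apply Bayes' rule sequentially, carrying P(ore) forward.
After a geochemical assay='background': P(ore) = 0.55·0.3500 / (0.55·0.3500 + 0.75·0.6500) ≈ 0.2831
After a geochemical assay='anomalous': P(ore) = 0.45·0.2831 / (0.45·0.2831 + 0.25·0.7169) ≈ 0.4155
After a magnetic survey='background': P(ore) = 0.25·0.4155 / (0.25·0.4155 + 0.75·0.5845) ≈ 0.1915
After a geochemical assay='anomalous': P(ore) = 0.45·0.1915 / (0.45·0.1915 + 0.25·0.8085) ≈ 0.2990

0.2990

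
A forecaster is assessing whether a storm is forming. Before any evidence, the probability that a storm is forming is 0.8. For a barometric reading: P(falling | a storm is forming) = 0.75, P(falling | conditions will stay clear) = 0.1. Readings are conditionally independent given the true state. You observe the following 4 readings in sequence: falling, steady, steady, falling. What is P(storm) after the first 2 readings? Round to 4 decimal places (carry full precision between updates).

After 'falling': P(storm) = 0.75·0.8000 / (0.75·0.8000 + 0.1·0.2000) ≈ 0.9677
After 'steady': P(storm) = 0.25·0.9677 / (0.25·0.9677 + 0.9·0.0323) ≈ 0.8929

0.8929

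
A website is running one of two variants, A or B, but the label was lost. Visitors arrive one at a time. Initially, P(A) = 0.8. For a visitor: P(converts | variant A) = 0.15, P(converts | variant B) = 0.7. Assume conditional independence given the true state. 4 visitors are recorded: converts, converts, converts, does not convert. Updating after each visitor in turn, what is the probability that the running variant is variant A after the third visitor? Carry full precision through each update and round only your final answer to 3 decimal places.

0.038

Each posterior becomes the prior for the next update.
After 'converts': P(A) = 0.15·0.8000 / (0.15·0.8000 + 0.7·0.2000) ≈ 0.4615
After 'converts': P(A) = 0.15·0.4615 / (0.15·0.4615 + 0.7·0.5385) ≈ 0.1552
After 'converts': P(A) = 0.15·0.1552 / (0.15·0.1552 + 0.7·0.8448) ≈ 0.0379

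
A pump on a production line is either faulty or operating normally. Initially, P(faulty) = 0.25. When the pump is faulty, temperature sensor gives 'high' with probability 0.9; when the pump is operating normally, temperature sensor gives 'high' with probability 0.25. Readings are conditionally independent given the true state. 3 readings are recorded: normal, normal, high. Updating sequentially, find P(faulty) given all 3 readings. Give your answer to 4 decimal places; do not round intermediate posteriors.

After 'normal': P(faulty) = 0.1·0.2500 / (0.1·0.2500 + 0.75·0.7500) ≈ 0.0426
After 'normal': P(faulty) = 0.1·0.0426 / (0.1·0.0426 + 0.75·0.9574) ≈ 0.0059
After 'high': P(faulty) = 0.9·0.0059 / (0.9·0.0059 + 0.25·0.9941) ≈ 0.0209

0.0209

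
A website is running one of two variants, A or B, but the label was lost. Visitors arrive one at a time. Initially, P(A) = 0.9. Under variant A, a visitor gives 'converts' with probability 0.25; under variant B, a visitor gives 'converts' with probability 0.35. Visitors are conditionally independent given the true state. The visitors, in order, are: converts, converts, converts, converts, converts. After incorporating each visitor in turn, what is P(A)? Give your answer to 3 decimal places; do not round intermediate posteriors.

0.626

After 'converts': P(A) = 0.25·0.9000 / (0.25·0.9000 + 0.35·0.1000) ≈ 0.8654
After 'converts': P(A) = 0.25·0.8654 / (0.25·0.8654 + 0.35·0.1346) ≈ 0.8212
After 'converts': P(A) = 0.25·0.8212 / (0.25·0.8212 + 0.35·0.1788) ≈ 0.7663
After 'converts': P(A) = 0.25·0.7663 / (0.25·0.7663 + 0.35·0.2337) ≈ 0.7008
After 'converts': P(A) = 0.25·0.7008 / (0.25·0.7008 + 0.35·0.2992) ≈ 0.6259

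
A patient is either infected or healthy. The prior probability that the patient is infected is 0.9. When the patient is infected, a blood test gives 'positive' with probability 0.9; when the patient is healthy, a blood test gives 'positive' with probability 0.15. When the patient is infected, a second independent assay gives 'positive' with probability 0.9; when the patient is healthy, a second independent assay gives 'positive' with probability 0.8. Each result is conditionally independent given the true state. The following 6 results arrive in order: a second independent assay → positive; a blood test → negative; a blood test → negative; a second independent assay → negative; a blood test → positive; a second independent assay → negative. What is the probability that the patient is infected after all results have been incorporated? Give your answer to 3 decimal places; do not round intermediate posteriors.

After a second independent assay='positive': P(infected) = 0.9·0.9000 / (0.9·0.9000 + 0.8·0.1000) ≈ 0.9101
After a blood test='negative': P(infected) = 0.1·0.9101 / (0.1·0.9101 + 0.85·0.0899) ≈ 0.5436
After a blood test='negative': P(infected) = 0.1·0.5436 / (0.1·0.5436 + 0.85·0.4564) ≈ 0.1229
After a second independent assay='negative': P(infected) = 0.1·0.1229 / (0.1·0.1229 + 0.2·0.8771) ≈ 0.0655
After a blood test='positive': P(infected) = 0.9·0.0655 / (0.9·0.0655 + 0.15·0.9345) ≈ 0.2960
After a second independent assay='negative': P(infected) = 0.1·0.2960 / (0.1·0.2960 + 0.2·0.7040) ≈ 0.1737

0.174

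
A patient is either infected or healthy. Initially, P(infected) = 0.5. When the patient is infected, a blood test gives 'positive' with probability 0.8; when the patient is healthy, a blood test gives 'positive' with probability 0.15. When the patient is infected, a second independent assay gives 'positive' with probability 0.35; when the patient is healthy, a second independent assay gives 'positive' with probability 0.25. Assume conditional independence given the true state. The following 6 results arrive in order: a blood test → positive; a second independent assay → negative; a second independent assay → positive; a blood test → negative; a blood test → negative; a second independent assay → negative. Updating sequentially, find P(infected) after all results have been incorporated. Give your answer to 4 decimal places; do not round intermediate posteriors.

After a blood test='positive': P(infected) = 0.8·0.5000 / (0.8·0.5000 + 0.15·0.5000) ≈ 0.8421
After a second independent assay='negative': P(infected) = 0.65·0.8421 / (0.65·0.8421 + 0.75·0.1579) ≈ 0.8221
After a second independent assay='positive': P(infected) = 0.35·0.8221 / (0.35·0.8221 + 0.25·0.1779) ≈ 0.8662
After a blood test='negative': P(infected) = 0.2·0.8662 / (0.2·0.8662 + 0.85·0.1338) ≈ 0.6036
After a blood test='negative': P(infected) = 0.2·0.6036 / (0.2·0.6036 + 0.85·0.3964) ≈ 0.2638
After a second independent assay='negative': P(infected) = 0.65·0.2638 / (0.65·0.2638 + 0.75·0.7362) ≈ 0.2369

0.2369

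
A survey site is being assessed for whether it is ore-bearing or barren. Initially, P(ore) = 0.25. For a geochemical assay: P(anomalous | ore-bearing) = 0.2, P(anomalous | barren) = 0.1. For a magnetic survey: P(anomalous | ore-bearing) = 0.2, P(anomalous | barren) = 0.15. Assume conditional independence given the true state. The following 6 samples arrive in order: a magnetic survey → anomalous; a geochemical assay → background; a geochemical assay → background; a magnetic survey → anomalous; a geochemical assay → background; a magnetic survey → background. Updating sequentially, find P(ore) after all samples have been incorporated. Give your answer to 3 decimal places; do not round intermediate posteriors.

0.281

After a magnetic survey='anomalous': P(ore) = 0.2·0.2500 / (0.2·0.2500 + 0.15·0.7500) ≈ 0.3077
After a geochemical assay='background': P(ore) = 0.8·0.3077 / (0.8·0.3077 + 0.9·0.6923) ≈ 0.2832
After a geochemical assay='background': P(ore) = 0.8·0.2832 / (0.8·0.2832 + 0.9·0.7168) ≈ 0.2599
After a magnetic survey='anomalous': P(ore) = 0.2·0.2599 / (0.2·0.2599 + 0.15·0.7401) ≈ 0.3189
After a geochemical assay='background': P(ore) = 0.8·0.3189 / (0.8·0.3189 + 0.9·0.6811) ≈ 0.2939
After a magnetic survey='background': P(ore) = 0.8·0.2939 / (0.8·0.2939 + 0.85·0.7061) ≈ 0.2815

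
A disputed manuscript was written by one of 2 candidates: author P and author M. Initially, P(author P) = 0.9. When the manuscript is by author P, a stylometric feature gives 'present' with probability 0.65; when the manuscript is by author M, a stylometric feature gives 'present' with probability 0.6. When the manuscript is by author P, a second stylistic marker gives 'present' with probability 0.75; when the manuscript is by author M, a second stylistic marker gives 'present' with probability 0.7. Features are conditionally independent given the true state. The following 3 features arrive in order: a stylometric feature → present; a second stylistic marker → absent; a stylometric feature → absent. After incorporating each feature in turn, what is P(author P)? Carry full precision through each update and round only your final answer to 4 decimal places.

0.8767

After a stylometric feature='present': P(author P) = 0.65·0.9000 / (0.65·0.9000 + 0.6·0.1000) ≈ 0.9070
After a second stylistic marker='absent': P(author P) = 0.25·0.9070 / (0.25·0.9070 + 0.3·0.0930) ≈ 0.8904
After a stylometric feature='absent': P(author P) = 0.35·0.8904 / (0.35·0.8904 + 0.4·0.1096) ≈ 0.8767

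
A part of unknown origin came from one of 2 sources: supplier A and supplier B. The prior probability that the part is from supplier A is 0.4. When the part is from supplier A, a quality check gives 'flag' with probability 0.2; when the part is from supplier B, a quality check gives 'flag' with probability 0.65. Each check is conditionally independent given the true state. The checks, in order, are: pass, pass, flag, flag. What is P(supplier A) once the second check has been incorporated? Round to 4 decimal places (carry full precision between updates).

After 'pass': P(supplier A) = 0.8·0.4000 / (0.8·0.4000 + 0.35·0.6000) ≈ 0.6038
After 'pass': P(supplier A) = 0.8·0.6038 / (0.8·0.6038 + 0.35·0.3962) ≈ 0.7769

0.7769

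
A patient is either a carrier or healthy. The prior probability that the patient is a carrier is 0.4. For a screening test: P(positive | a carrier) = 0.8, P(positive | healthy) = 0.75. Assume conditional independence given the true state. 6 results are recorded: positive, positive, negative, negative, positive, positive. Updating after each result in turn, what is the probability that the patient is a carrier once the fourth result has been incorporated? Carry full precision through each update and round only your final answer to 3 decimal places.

0.327

After 'positive': P(carrier) = 0.8·0.4000 / (0.8·0.4000 + 0.75·0.6000) ≈ 0.4156
After 'positive': P(carrier) = 0.8·0.4156 / (0.8·0.4156 + 0.75·0.5844) ≈ 0.4313
After 'negative': P(carrier) = 0.2·0.4313 / (0.2·0.4313 + 0.25·0.5687) ≈ 0.3777
After 'negative': P(carrier) = 0.2·0.3777 / (0.2·0.3777 + 0.25·0.6223) ≈ 0.3268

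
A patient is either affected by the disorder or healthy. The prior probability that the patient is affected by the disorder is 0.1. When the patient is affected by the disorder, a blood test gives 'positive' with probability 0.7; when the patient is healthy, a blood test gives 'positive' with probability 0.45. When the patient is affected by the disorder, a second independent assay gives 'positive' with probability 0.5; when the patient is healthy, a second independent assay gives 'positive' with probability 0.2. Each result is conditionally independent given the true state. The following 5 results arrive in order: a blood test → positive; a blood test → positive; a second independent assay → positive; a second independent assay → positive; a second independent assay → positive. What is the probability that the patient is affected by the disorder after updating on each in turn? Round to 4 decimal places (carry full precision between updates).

0.8077

Each posterior becomes the prior for the next update.
After a blood test='positive': P(affected) = 0.7·0.1000 / (0.7·0.1000 + 0.45·0.9000) ≈ 0.1474
After a blood test='positive': P(affected) = 0.7·0.1474 / (0.7·0.1474 + 0.45·0.8526) ≈ 0.2119
After a second independent assay='positive': P(affected) = 0.5·0.2119 / (0.5·0.2119 + 0.2·0.7881) ≈ 0.4020
After a second independent assay='positive': P(affected) = 0.5·0.4020 / (0.5·0.4020 + 0.2·0.5980) ≈ 0.6269
After a second independent assay='positive': P(affected) = 0.5·0.6269 / (0.5·0.6269 + 0.2·0.3731) ≈ 0.8077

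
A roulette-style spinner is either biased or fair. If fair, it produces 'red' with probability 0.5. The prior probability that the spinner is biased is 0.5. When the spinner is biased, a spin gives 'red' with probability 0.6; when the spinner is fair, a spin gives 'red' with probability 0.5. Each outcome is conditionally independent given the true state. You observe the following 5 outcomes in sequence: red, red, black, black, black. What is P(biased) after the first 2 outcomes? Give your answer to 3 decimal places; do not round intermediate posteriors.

After 'red': P(biased) = 0.6·0.5000 / (0.6·0.5000 + 0.5·0.5000) ≈ 0.5455
After 'red': P(biased) = 0.6·0.5455 / (0.6·0.5455 + 0.5·0.4545) ≈ 0.5902

0.590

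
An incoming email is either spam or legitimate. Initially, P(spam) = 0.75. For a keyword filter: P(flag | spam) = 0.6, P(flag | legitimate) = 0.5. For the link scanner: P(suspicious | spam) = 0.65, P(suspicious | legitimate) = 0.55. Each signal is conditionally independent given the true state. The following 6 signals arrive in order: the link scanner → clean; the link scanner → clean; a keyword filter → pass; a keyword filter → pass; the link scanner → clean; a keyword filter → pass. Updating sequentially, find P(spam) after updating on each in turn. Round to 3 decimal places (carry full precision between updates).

0.420

After the link scanner='clean': P(spam) = 0.35·0.7500 / (0.35·0.7500 + 0.45·0.2500) ≈ 0.7000
After the link scanner='clean': P(spam) = 0.35·0.7000 / (0.35·0.7000 + 0.45·0.3000) ≈ 0.6447
After a keyword filter='pass': P(spam) = 0.4·0.6447 / (0.4·0.6447 + 0.5·0.3553) ≈ 0.5921
After a keyword filter='pass': P(spam) = 0.4·0.5921 / (0.4·0.5921 + 0.5·0.4079) ≈ 0.5374
After the link scanner='clean': P(spam) = 0.35·0.5374 / (0.35·0.5374 + 0.45·0.4626) ≈ 0.4746
After a keyword filter='pass': P(spam) = 0.4·0.4746 / (0.4·0.4746 + 0.5·0.5254) ≈ 0.4195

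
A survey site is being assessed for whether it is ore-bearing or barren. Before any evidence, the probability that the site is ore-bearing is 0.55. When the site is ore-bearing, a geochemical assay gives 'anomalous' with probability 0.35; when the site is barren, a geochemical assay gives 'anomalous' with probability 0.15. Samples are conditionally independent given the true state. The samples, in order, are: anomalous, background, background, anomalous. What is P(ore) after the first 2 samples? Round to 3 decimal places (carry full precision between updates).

Apply Bayes' rule sequentially, carrying P(ore) forward.
After 'anomalous': P(ore) = 0.35·0.5500 / (0.35·0.5500 + 0.15·0.4500) ≈ 0.7404
After 'background': P(ore) = 0.65·0.7404 / (0.65·0.7404 + 0.85·0.2596) ≈ 0.6856

0.686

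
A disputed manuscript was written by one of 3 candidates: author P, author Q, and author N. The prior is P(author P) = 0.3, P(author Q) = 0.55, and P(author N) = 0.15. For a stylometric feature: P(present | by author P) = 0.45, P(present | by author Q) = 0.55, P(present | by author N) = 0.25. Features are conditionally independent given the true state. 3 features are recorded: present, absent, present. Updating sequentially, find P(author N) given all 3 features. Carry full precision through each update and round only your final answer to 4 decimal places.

0.0610

After 'present': normaliser = 0.45·0.3000 + 0.55·0.5500 + 0.25·0.1500; P(author P) ≈ 0.2842, P(author Q) ≈ 0.6368, P(author N) ≈ 0.0789
After 'absent': normaliser = 0.55·0.2842 + 0.45·0.6368 + 0.75·0.0789; P(author P) ≈ 0.3113, P(author Q) ≈ 0.5708, P(author N) ≈ 0.1179
After 'present': normaliser = 0.45·0.3113 + 0.55·0.5708 + 0.25·0.1179; P(author P) ≈ 0.2898, P(author Q) ≈ 0.6493, P(author N) ≈ 0.0610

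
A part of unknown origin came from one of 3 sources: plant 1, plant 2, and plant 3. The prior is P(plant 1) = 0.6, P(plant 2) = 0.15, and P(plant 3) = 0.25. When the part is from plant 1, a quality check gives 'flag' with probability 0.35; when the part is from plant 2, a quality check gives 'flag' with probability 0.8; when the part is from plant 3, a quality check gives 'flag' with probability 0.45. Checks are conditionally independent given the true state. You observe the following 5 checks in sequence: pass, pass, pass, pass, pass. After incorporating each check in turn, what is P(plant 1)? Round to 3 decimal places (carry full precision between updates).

0.846

After 'pass': normaliser = 0.65·0.6000 + 0.2·0.1500 + 0.55·0.2500; P(plant 1) ≈ 0.6996, P(plant 2) ≈ 0.0538, P(plant 3) ≈ 0.2466
After 'pass': normaliser = 0.65·0.6996 + 0.2·0.0538 + 0.55·0.2466; P(plant 1) ≈ 0.7564, P(plant 2) ≈ 0.0179, P(plant 3) ≈ 0.2257
After 'pass': normaliser = 0.65·0.7564 + 0.2·0.0179 + 0.55·0.2257; P(plant 1) ≈ 0.7938, P(plant 2) ≈ 0.0058, P(plant 3) ≈ 0.2004
After 'pass': normaliser = 0.65·0.7938 + 0.2·0.0058 + 0.55·0.2004; P(plant 1) ≈ 0.8225, P(plant 2) ≈ 0.0018, P(plant 3) ≈ 0.1757
After 'pass': normaliser = 0.65·0.8225 + 0.2·0.0018 + 0.55·0.1757; P(plant 1) ≈ 0.8464, P(plant 2) ≈ 0.0006, P(plant 3) ≈ 0.1530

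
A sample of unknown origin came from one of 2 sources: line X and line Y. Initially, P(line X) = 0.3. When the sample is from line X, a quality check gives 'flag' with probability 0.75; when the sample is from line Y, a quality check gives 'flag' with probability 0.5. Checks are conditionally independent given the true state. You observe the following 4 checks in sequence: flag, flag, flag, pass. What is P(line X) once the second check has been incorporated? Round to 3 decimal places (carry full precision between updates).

0.491

After 'flag': P(line X) = 0.75·0.3000 / (0.75·0.3000 + 0.5·0.7000) ≈ 0.3913
After 'flag': P(line X) = 0.75·0.3913 / (0.75·0.3913 + 0.5·0.6087) ≈ 0.4909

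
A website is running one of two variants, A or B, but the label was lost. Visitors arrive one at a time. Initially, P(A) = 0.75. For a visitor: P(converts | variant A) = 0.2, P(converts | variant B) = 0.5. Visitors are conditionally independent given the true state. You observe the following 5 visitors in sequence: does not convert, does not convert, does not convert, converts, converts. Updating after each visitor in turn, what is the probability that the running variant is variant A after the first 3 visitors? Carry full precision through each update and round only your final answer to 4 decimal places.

0.9247

After 'does not convert': P(A) = 0.8·0.7500 / (0.8·0.7500 + 0.5·0.2500) ≈ 0.8276
After 'does not convert': P(A) = 0.8·0.8276 / (0.8·0.8276 + 0.5·0.1724) ≈ 0.8848
After 'does not convert': P(A) = 0.8·0.8848 / (0.8·0.8848 + 0.5·0.1152) ≈ 0.9247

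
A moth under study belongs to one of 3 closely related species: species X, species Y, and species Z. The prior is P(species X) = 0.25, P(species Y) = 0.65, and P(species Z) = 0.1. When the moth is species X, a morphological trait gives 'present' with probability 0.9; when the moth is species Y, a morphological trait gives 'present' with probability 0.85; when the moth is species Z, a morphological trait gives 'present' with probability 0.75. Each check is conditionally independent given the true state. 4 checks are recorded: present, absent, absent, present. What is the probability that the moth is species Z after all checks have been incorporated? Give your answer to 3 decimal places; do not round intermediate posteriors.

After 'present': normaliser = 0.9·0.2500 + 0.85·0.6500 + 0.75·0.1000; P(species X) ≈ 0.2639, P(species Y) ≈ 0.6481, P(species Z) ≈ 0.0880
After 'absent': normaliser = 0.1·0.2639 + 0.15·0.6481 + 0.25·0.0880; P(species X) ≈ 0.1813, P(species Y) ≈ 0.6677, P(species Z) ≈ 0.1511
After 'absent': normaliser = 0.1·0.1813 + 0.15·0.6677 + 0.25·0.1511; P(species X) ≈ 0.1162, P(species Y) ≈ 0.6418, P(species Z) ≈ 0.2420
After 'present': normaliser = 0.9·0.1162 + 0.85·0.6418 + 0.75·0.2420; P(species X) ≈ 0.1257, P(species Y) ≈ 0.6560, P(species Z) ≈ 0.2183

0.218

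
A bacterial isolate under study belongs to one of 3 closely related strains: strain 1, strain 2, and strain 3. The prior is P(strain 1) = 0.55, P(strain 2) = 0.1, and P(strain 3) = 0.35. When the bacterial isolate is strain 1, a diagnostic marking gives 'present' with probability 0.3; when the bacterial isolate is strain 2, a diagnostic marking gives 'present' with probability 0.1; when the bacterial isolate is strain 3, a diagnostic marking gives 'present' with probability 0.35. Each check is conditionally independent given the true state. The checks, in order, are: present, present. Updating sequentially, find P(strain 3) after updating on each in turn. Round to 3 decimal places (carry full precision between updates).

After 'present': normaliser = 0.3·0.5500 + 0.1·0.1000 + 0.35·0.3500; P(strain 1) ≈ 0.5546, P(strain 2) ≈ 0.0336, P(strain 3) ≈ 0.4118
After 'present': normaliser = 0.3·0.5546 + 0.1·0.0336 + 0.35·0.4118; P(strain 1) ≈ 0.5301, P(strain 2) ≈ 0.0107, P(strain 3) ≈ 0.4592

0.459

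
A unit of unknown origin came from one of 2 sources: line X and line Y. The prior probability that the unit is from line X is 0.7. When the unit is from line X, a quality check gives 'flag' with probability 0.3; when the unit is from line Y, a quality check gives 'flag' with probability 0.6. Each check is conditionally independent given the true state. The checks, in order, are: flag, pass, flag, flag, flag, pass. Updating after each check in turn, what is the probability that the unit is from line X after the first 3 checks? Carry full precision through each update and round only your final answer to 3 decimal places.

Each posterior becomes the prior for the next update.
After 'flag': P(line X) = 0.3·0.7000 / (0.3·0.7000 + 0.6·0.3000) ≈ 0.5385
After 'pass': P(line X) = 0.7·0.5385 / (0.7·0.5385 + 0.4·0.4615) ≈ 0.6712
After 'flag': P(line X) = 0.3·0.6712 / (0.3·0.6712 + 0.6·0.3288) ≈ 0.5052

0.505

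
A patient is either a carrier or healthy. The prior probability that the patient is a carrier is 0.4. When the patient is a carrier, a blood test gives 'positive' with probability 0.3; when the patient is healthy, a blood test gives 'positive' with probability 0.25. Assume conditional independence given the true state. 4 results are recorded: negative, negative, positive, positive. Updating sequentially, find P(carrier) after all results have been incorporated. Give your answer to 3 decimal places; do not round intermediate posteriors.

After 'negative': P(carrier) = 0.7·0.4000 / (0.7·0.4000 + 0.75·0.6000) ≈ 0.3836
After 'negative': P(carrier) = 0.7·0.3836 / (0.7·0.3836 + 0.75·0.6164) ≈ 0.3674
After 'positive': P(carrier) = 0.3·0.3674 / (0.3·0.3674 + 0.25·0.6326) ≈ 0.4107
After 'positive': P(carrier) = 0.3·0.4107 / (0.3·0.4107 + 0.25·0.5893) ≈ 0.4554

0.455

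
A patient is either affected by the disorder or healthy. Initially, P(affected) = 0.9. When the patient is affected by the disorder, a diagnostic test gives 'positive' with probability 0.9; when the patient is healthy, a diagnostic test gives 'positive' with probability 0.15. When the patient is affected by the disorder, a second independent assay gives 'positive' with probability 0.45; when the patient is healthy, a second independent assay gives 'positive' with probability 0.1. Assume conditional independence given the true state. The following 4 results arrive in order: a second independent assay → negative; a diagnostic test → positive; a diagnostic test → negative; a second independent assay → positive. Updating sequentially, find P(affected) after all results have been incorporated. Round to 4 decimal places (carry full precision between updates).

After a second independent assay='negative': P(affected) = 0.55·0.9000 / (0.55·0.9000 + 0.9·0.1000) ≈ 0.8462
After a diagnostic test='positive': P(affected) = 0.9·0.8462 / (0.9·0.8462 + 0.15·0.1538) ≈ 0.9706
After a diagnostic test='negative': P(affected) = 0.1·0.9706 / (0.1·0.9706 + 0.85·0.0294) ≈ 0.7952
After a second independent assay='positive': P(affected) = 0.45·0.7952 / (0.45·0.7952 + 0.1·0.2048) ≈ 0.9459

0.9459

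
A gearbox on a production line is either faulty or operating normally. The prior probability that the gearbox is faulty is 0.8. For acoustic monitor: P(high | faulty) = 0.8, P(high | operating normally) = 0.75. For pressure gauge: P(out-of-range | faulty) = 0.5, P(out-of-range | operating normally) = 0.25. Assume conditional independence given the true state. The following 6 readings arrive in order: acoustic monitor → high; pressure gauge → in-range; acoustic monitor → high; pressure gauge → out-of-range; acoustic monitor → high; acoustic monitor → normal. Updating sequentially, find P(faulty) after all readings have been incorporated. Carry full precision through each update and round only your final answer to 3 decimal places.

0.838

Each posterior becomes the prior for the next update.
After acoustic monitor='high': P(faulty) = 0.8·0.8000 / (0.8·0.8000 + 0.75·0.2000) ≈ 0.8101
After pressure gauge='in-range': P(faulty) = 0.5·0.8101 / (0.5·0.8101 + 0.75·0.1899) ≈ 0.7399
After acoustic monitor='high': P(faulty) = 0.8·0.7399 / (0.8·0.7399 + 0.75·0.2601) ≈ 0.7521
After pressure gauge='out-of-range': P(faulty) = 0.5·0.7521 / (0.5·0.7521 + 0.25·0.2479) ≈ 0.8585
After acoustic monitor='high': P(faulty) = 0.8·0.8585 / (0.8·0.8585 + 0.75·0.1415) ≈ 0.8662
After acoustic monitor='normal': P(faulty) = 0.2·0.8662 / (0.2·0.8662 + 0.25·0.1338) ≈ 0.8381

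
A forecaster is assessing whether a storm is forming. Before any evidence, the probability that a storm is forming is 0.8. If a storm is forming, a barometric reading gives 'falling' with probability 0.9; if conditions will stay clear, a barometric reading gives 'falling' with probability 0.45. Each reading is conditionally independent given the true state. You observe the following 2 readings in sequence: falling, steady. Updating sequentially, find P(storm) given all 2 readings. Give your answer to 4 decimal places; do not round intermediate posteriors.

0.5926

Apply Bayes' rule sequentially, carrying P(storm) forward.
After 'falling': P(storm) = 0.9·0.8000 / (0.9·0.8000 + 0.45·0.2000) ≈ 0.8889
After 'steady': P(storm) = 0.1·0.8889 / (0.1·0.8889 + 0.55·0.1111) ≈ 0.5926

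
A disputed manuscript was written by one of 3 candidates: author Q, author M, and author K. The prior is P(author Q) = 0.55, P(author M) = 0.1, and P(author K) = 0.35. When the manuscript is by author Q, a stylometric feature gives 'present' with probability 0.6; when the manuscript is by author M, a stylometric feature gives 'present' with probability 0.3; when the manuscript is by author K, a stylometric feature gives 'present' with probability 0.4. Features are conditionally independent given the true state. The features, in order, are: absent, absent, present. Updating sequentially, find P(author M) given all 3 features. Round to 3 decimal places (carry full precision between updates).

After 'absent': normaliser = 0.4·0.5500 + 0.7·0.1000 + 0.6·0.3500; P(author Q) ≈ 0.4400, P(author M) ≈ 0.1400, P(author K) ≈ 0.4200
After 'absent': normaliser = 0.4·0.4400 + 0.7·0.1400 + 0.6·0.4200; P(author Q) ≈ 0.3346, P(author M) ≈ 0.1863, P(author K) ≈ 0.4791
After 'present': normaliser = 0.6·0.3346 + 0.3·0.1863 + 0.4·0.4791; P(author Q) ≈ 0.4478, P(author M) ≈ 0.1247, P(author K) ≈ 0.4275

0.125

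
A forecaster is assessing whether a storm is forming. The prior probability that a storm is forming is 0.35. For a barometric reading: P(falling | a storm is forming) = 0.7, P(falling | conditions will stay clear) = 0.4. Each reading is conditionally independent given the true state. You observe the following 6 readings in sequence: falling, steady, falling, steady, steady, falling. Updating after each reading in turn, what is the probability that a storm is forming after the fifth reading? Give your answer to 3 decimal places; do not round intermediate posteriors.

Apply Bayes' rule sequentially, carrying P(storm) forward.
After 'falling': P(storm) = 0.7·0.3500 / (0.7·0.3500 + 0.4·0.6500) ≈ 0.4851
After 'steady': P(storm) = 0.3·0.4851 / (0.3·0.4851 + 0.6·0.5149) ≈ 0.3203
After 'falling': P(storm) = 0.7·0.3203 / (0.7·0.3203 + 0.4·0.6797) ≈ 0.4519
After 'steady': P(storm) = 0.3·0.4519 / (0.3·0.4519 + 0.6·0.5481) ≈ 0.2919
After 'steady': P(storm) = 0.3·0.2919 / (0.3·0.2919 + 0.6·0.7081) ≈ 0.1709

0.171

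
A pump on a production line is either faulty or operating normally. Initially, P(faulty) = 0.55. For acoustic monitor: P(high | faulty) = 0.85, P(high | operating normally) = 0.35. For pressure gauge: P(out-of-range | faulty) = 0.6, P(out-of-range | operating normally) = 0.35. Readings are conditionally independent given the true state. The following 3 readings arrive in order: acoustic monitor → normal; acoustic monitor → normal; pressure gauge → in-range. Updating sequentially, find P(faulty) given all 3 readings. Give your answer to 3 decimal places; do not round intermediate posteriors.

0.039

Apply Bayes' rule sequentially, carrying P(faulty) forward.
After acoustic monitor='normal': P(faulty) = 0.15·0.5500 / (0.15·0.5500 + 0.65·0.4500) ≈ 0.2200
After acoustic monitor='normal': P(faulty) = 0.15·0.2200 / (0.15·0.2200 + 0.65·0.7800) ≈ 0.0611
After pressure gauge='in-range': P(faulty) = 0.4·0.0611 / (0.4·0.0611 + 0.65·0.9389) ≈ 0.0385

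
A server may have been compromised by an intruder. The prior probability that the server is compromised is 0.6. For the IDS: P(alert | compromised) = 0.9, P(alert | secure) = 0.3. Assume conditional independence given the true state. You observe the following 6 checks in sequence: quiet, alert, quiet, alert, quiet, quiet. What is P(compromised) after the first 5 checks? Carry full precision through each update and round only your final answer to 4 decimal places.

After 'quiet': P(compromised) = 0.1·0.6000 / (0.1·0.6000 + 0.7·0.4000) ≈ 0.1765
After 'alert': P(compromised) = 0.9·0.1765 / (0.9·0.1765 + 0.3·0.8235) ≈ 0.3913
After 'quiet': P(compromised) = 0.1·0.3913 / (0.1·0.3913 + 0.7·0.6087) ≈ 0.0841
After 'alert': P(compromised) = 0.9·0.0841 / (0.9·0.0841 + 0.3·0.9159) ≈ 0.2160
After 'quiet': P(compromised) = 0.1·0.2160 / (0.1·0.2160 + 0.7·0.7840) ≈ 0.0379

0.0379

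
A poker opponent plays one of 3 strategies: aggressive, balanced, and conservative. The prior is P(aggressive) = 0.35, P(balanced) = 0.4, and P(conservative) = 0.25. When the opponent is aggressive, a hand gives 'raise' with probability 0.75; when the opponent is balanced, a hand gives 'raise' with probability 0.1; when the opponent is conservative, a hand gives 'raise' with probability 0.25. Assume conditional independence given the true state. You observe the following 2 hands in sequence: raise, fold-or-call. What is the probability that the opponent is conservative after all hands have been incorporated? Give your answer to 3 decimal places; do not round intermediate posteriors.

Each posterior becomes the prior for the next update.
After 'raise': normaliser = 0.75·0.3500 + 0.1·0.4000 + 0.25·0.2500; P(aggressive) ≈ 0.7192, P(balanced) ≈ 0.1096, P(conservative) ≈ 0.1712
After 'fold-or-call': normaliser = 0.25·0.7192 + 0.9·0.1096 + 0.75·0.1712; P(aggressive) ≈ 0.4419, P(balanced) ≈ 0.2424, P(conservative) ≈ 0.3157

0.316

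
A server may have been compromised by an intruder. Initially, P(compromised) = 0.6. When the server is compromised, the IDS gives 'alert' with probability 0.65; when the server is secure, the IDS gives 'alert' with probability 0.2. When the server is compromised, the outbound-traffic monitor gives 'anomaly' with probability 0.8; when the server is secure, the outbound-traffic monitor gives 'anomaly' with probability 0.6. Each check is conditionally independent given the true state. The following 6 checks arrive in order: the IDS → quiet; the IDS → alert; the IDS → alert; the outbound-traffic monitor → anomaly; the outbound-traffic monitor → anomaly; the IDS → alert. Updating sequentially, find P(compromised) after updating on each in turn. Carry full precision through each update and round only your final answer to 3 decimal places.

0.976

Each posterior becomes the prior for the next update.
After the IDS='quiet': P(compromised) = 0.35·0.6000 / (0.35·0.6000 + 0.8·0.4000) ≈ 0.3962
After the IDS='alert': P(compromised) = 0.65·0.3962 / (0.65·0.3962 + 0.2·0.6038) ≈ 0.6808
After the IDS='alert': P(compromised) = 0.65·0.6808 / (0.65·0.6808 + 0.2·0.3192) ≈ 0.8739
After the outbound-traffic monitor='anomaly': P(compromised) = 0.8·0.8739 / (0.8·0.8739 + 0.6·0.1261) ≈ 0.9024
After the outbound-traffic monitor='anomaly': P(compromised) = 0.8·0.9024 / (0.8·0.9024 + 0.6·0.0976) ≈ 0.9249
After the IDS='alert': P(compromised) = 0.65·0.9249 / (0.65·0.9249 + 0.2·0.0751) ≈ 0.9756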